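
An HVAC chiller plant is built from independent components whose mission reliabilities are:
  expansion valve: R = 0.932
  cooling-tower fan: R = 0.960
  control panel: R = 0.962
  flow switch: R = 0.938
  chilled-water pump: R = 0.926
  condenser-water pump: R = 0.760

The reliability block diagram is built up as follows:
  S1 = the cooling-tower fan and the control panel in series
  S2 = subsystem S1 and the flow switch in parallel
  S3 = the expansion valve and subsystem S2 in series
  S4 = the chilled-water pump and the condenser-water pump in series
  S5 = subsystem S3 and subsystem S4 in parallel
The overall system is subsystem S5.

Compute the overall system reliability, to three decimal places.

0.979

Series (cooling-tower fan and control panel): 0.96000 × 0.96200 = 0.92352
Parallel ([0.92352] and flow switch): 1 − (1 − 0.92352)(1 − 0.93800) = 0.99526
Series (expansion valve and [0.99526]): 0.93200 × 0.99526 = 0.92758
Series (chilled-water pump and condenser-water pump): 0.92600 × 0.76000 = 0.70376
Parallel ([0.92758] and [0.70376]): 1 − (1 − 0.92758)(1 − 0.70376) = 0.979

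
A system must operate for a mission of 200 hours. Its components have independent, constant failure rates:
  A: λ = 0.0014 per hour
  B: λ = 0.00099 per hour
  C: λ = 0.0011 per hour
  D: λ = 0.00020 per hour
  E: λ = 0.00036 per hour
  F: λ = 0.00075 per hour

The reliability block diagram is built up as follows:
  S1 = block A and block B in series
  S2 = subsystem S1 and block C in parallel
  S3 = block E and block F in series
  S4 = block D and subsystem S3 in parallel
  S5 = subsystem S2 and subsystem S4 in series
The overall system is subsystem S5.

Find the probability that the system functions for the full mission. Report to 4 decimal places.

R(A) = exp(−0.0014 × 200) = 0.755784
R(B) = exp(−0.00099 × 200) = 0.820370
R(C) = exp(−0.0011 × 200) = 0.802519
R(D) = exp(−0.00020 × 200) = 0.960789
R(E) = exp(−0.00036 × 200) = 0.930531
R(F) = exp(−0.00075 × 200) = 0.860708
Series (A and B): 0.755784 × 0.820370 = 0.620023
Parallel ([0.620023] and C): 1 − (1 − 0.620023)(1 − 0.802519) = 0.924962
Series (E and F): 0.930531 × 0.860708 = 0.800915
Parallel (D and [0.800915]): 1 − (1 − 0.960789)(1 − 0.800915) = 0.992194
Series ([0.924962] and [0.992194]): 0.924962 × 0.992194 = 0.9177

0.9177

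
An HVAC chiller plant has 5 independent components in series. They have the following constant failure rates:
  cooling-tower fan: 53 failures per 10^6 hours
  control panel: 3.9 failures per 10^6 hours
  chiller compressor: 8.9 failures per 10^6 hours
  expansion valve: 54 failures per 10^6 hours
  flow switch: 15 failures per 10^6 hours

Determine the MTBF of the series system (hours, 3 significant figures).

7420

Series of exponential components: λ_sys = Σ λ_i
λ_sys = 0.000053 + 0.0000039 + 0.0000089 + 0.000054 + 0.000015 = 1.3480e-04 /h
MTBF = 1 / λ_sys = 7420 h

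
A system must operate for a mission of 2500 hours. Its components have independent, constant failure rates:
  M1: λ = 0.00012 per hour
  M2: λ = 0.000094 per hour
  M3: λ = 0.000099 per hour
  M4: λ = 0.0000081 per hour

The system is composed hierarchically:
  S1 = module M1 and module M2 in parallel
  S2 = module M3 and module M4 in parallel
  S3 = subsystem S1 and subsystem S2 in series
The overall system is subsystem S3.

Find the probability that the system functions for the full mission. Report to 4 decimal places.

R(M1) = exp(−0.00012 × 2500) = 0.740818
R(M2) = exp(−0.000094 × 2500) = 0.790571
R(M3) = exp(−0.000099 × 2500) = 0.780750
R(M4) = exp(−0.0000081 × 2500) = 0.979954
Parallel (M1 and M2): 1 − (1 − 0.740818)(1 − 0.790571) = 0.945720
Parallel (M3 and M4): 1 − (1 − 0.780750)(1 − 0.979954) = 0.995605
Series ([0.945720] and [0.995605]): 0.945720 × 0.995605 = 0.9416

0.9416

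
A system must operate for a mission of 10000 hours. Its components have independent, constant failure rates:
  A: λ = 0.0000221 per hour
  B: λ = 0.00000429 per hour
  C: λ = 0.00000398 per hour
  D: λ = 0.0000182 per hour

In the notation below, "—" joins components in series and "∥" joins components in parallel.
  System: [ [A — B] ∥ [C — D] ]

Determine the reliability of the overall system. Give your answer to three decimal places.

R(A) = exp(−0.0000221 × 10000) = 0.80172
R(B) = exp(−0.00000429 × 10000) = 0.95801
R(C) = exp(−0.00000398 × 10000) = 0.96098
R(D) = exp(−0.0000182 × 10000) = 0.83360
Series (A and B): 0.80172 × 0.95801 = 0.76806
Series (C and D): 0.96098 × 0.83360 = 0.80107
Parallel ([0.76806] and [0.80107]): 1 − (1 − 0.76806)(1 − 0.80107) = 0.954

0.954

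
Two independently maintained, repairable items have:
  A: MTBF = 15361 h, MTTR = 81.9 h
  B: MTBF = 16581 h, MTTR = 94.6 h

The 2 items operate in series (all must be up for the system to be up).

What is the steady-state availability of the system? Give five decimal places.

0.98905

A(A) = MTBF/(MTBF+MTTR) = 15361/(15361+81.9) = 0.994697
A(B) = MTBF/(MTBF+MTTR) = 16581/(16581+94.6) = 0.994327
Series availability: 0.994697 × 0.994327 = 0.98905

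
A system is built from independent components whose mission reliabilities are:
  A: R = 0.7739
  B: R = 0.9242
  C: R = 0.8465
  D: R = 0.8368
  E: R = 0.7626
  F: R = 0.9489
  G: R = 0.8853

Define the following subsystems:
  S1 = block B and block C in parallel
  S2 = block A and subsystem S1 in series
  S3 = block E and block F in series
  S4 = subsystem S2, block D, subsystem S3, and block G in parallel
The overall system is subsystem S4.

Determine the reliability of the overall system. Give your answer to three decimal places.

0.999

Parallel (B and C): 1 − (1 − 0.92420)(1 − 0.84650) = 0.98836
Series (A and [0.98836]): 0.77390 × 0.98836 = 0.76489
Series (E and F): 0.76260 × 0.94890 = 0.72363
Parallel ([0.76489], D, [0.72363], and G): 1 − (1 − 0.76489)(1 − 0.83680)(1 − 0.72363)(1 − 0.88530) = 0.999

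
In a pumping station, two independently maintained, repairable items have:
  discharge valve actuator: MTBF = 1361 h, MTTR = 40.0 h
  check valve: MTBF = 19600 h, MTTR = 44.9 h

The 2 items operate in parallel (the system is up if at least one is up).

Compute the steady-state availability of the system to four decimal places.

0.9999

A(discharge valve actuator) = MTBF/(MTBF+MTTR) = 1361/(1361+40.0) = 0.971449
A(check valve) = MTBF/(MTBF+MTTR) = 19600/(19600+44.9) = 0.997714
Parallel availability: 1 − (1 − 0.971449)(1 − 0.997714) = 0.9999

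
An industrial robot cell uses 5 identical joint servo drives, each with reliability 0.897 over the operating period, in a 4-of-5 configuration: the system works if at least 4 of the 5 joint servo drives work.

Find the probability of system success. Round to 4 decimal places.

0.9141

R = Σ_{i=4}^{5} C(5,i) p^i (1−p)^{5−i} with p = 0.897
C(5,4)·0.897^4·0.103^1 = 0.333409
C(5,5)·0.897^5·0.103^0 = 0.580714
Sum = 0.9141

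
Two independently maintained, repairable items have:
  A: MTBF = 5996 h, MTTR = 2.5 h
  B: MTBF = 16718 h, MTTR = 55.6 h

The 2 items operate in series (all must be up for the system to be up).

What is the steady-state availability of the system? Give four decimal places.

A(A) = MTBF/(MTBF+MTTR) = 5996/(5996+2.5) = 0.999583
A(B) = MTBF/(MTBF+MTTR) = 16718/(16718+55.6) = 0.996685
Series availability: 0.999583 × 0.996685 = 0.9963

0.9963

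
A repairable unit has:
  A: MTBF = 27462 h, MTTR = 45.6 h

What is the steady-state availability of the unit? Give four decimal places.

A(A) = MTBF/(MTBF+MTTR) = 27462/(27462+45.6) = 0.9983

0.9983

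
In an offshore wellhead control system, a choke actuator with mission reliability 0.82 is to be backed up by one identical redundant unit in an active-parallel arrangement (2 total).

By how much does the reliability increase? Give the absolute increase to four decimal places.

R_before = 0.82
R_after = 1 − (1 − 0.82)^2 = 0.9676
ΔR = 0.9676 − 0.82 = 0.1476

0.1476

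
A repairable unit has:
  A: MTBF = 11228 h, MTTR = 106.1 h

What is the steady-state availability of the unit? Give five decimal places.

0.99064

A(A) = MTBF/(MTBF+MTTR) = 11228/(11228+106.1) = 0.99064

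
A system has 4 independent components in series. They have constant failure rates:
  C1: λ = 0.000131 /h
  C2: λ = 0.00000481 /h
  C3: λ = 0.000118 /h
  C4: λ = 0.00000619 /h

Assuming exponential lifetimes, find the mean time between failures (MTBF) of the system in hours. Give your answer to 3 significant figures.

3850

Series of exponential components: λ_sys = Σ λ_i
λ_sys = 0.000131 + 0.00000481 + 0.000118 + 0.00000619 = 2.6000e-04 /h
MTBF = 1 / λ_sys = 3850 h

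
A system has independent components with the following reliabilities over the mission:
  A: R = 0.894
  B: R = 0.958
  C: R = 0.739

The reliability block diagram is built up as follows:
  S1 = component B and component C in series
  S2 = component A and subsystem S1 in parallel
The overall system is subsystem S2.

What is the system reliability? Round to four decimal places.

0.9690

Series (B and C): 0.958000 × 0.739000 = 0.707962
Parallel (A and [0.707962]): 1 − (1 − 0.894000)(1 − 0.707962) = 0.9690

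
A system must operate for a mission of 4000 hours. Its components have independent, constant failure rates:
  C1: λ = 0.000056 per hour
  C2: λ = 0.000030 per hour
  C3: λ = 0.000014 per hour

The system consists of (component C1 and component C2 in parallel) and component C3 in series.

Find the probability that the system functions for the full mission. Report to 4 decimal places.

0.9241

R(C1) = exp(−0.000056 × 4000) = 0.799315
R(C2) = exp(−0.000030 × 4000) = 0.886920
R(C3) = exp(−0.000014 × 4000) = 0.945539
Parallel (C1 and C2): 1 − (1 − 0.799315)(1 − 0.886920) = 0.977307
Series ([0.977307] and C3): 0.977307 × 0.945539 = 0.9241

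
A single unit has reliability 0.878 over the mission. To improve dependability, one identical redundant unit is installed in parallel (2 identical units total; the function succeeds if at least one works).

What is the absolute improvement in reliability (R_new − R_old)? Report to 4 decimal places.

0.1071

R_before = 0.878
R_after = 1 − (1 − 0.878)^2 = 0.9851
ΔR = 0.9851 − 0.878 = 0.1071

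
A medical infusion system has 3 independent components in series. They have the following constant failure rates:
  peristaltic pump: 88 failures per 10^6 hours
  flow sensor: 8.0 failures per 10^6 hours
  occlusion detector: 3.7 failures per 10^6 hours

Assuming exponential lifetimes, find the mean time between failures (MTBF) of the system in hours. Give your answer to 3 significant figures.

Series of exponential components: λ_sys = Σ λ_i
λ_sys = 0.000088 + 0.0000080 + 0.0000037 = 9.9700e-05 /h
MTBF = 1 / λ_sys = 10000 h

10000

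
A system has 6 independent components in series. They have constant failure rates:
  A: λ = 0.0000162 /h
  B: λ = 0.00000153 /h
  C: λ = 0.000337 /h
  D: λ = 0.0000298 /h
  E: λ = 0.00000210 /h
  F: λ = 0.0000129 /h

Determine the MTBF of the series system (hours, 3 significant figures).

2500

Series of exponential components: λ_sys = Σ λ_i
λ_sys = 0.0000162 + 0.00000153 + 0.000337 + 0.0000298 + 0.00000210 + 0.0000129 = 3.9953e-04 /h
MTBF = 1 / λ_sys = 2500 h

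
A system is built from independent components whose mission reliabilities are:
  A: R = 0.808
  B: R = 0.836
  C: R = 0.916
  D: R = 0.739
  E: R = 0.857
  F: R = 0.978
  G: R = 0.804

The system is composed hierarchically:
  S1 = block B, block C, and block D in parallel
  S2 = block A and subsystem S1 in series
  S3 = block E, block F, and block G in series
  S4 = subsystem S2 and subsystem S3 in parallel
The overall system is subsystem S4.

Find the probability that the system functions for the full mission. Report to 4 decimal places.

0.9364

Parallel (B, C, and D): 1 − (1 − 0.836000)(1 − 0.916000)(1 − 0.739000) = 0.996404
Series (A and [0.996404]): 0.808000 × 0.996404 = 0.805094
Series (E, F, and G): 0.857000 × 0.978000 × 0.804000 = 0.673869
Parallel ([0.805094] and [0.673869]): 1 − (1 − 0.805094)(1 − 0.673869) = 0.9364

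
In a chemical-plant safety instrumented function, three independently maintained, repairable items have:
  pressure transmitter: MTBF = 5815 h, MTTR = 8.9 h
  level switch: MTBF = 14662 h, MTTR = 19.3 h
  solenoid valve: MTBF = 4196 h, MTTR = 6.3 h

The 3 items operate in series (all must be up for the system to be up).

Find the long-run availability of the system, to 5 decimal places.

A(pressure transmitter) = MTBF/(MTBF+MTTR) = 5815/(5815+8.9) = 0.998472
A(level switch) = MTBF/(MTBF+MTTR) = 14662/(14662+19.3) = 0.998685
A(solenoid valve) = MTBF/(MTBF+MTTR) = 4196/(4196+6.3) = 0.998501
Series availability: 0.998472 × 0.998685 × 0.998501 = 0.99566

0.99566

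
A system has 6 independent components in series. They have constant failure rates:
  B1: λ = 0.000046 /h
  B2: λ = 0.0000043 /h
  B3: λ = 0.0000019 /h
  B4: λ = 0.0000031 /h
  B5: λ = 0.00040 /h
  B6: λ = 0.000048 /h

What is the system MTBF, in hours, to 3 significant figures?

1990

Series of exponential components: λ_sys = Σ λ_i
λ_sys = 0.000046 + 0.0000043 + 0.0000019 + 0.0000031 + 0.00040 + 0.000048 = 5.0330e-04 /h
MTBF = 1 / λ_sys = 1990 h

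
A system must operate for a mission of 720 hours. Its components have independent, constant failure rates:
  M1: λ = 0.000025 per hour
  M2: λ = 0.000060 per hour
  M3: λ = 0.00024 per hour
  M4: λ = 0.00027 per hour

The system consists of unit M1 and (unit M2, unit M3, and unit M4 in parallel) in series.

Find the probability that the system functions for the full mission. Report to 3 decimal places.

R(M1) = exp(−0.000025 × 720) = 0.98216
R(M2) = exp(−0.000060 × 720) = 0.95772
R(M3) = exp(−0.00024 × 720) = 0.84131
R(M4) = exp(−0.00027 × 720) = 0.82333
Parallel (M2, M3, and M4): 1 − (1 − 0.95772)(1 − 0.84131)(1 − 0.82333) = 0.99881
Series (M1 and [0.99881]): 0.98216 × 0.99881 = 0.981

0.981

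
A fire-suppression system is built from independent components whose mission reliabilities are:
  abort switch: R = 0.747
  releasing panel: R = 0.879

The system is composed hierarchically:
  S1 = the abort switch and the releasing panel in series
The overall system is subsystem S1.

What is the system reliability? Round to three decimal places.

0.657

Series (abort switch and releasing panel): 0.74700 × 0.87900 = 0.657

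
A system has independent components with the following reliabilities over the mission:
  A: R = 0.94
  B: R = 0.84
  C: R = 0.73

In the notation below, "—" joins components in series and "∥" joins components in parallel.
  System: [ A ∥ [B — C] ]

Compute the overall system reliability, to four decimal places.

0.9768

Series (B and C): 0.840000 × 0.730000 = 0.613200
Parallel (A and [0.613200]): 1 − (1 − 0.940000)(1 − 0.613200) = 0.9768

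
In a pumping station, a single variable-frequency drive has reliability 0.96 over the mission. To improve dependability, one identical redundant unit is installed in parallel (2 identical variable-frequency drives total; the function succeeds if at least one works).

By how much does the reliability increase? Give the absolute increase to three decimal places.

0.038

R_before = 0.96
R_after = 1 − (1 − 0.96)^2 = 0.998
ΔR = 0.998 − 0.96 = 0.038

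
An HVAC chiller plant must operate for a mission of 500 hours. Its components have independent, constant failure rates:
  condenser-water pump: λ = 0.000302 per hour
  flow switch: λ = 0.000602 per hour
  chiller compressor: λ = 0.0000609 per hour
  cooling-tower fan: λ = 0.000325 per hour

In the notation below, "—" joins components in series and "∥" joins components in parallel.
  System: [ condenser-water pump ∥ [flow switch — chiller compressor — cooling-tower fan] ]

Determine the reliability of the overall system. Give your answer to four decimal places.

R(condenser-water pump) = exp(−0.000302 × 500) = 0.859848
R(flow switch) = exp(−0.000602 × 500) = 0.740078
R(chiller compressor) = exp(−0.0000609 × 500) = 0.970009
R(cooling-tower fan) = exp(−0.000325 × 500) = 0.850016
Series (flow switch, chiller compressor, and cooling-tower fan): 0.740078 × 0.970009 × 0.850016 = 0.610211
Parallel (condenser-water pump and [0.610211]): 1 − (1 − 0.859848)(1 − 0.610211) = 0.9454

0.9454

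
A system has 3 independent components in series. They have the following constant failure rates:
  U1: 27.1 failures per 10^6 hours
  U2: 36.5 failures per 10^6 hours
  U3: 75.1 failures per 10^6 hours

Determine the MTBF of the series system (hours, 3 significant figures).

Series of exponential components: λ_sys = Σ λ_i
λ_sys = 0.0000271 + 0.0000365 + 0.0000751 = 1.3870e-04 /h
MTBF = 1 / λ_sys = 7210 h

7210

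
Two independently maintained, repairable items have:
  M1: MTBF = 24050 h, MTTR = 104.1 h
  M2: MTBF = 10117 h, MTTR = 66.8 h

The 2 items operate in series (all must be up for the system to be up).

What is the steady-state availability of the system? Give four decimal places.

A(M1) = MTBF/(MTBF+MTTR) = 24050/(24050+104.1) = 0.995690
A(M2) = MTBF/(MTBF+MTTR) = 10117/(10117+66.8) = 0.993441
Series availability: 0.995690 × 0.993441 = 0.9892

0.9892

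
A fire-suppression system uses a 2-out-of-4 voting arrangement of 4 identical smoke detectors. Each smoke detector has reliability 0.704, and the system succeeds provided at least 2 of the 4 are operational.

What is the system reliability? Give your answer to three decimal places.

0.919

R = Σ_{i=2}^{4} C(4,i) p^i (1−p)^{4−i} with p = 0.704
C(4,2)·0.704^2·0.296^2 = 0.26054
C(4,3)·0.704^3·0.296^1 = 0.41311
C(4,4)·0.704^4·0.296^0 = 0.24564
Sum = 0.919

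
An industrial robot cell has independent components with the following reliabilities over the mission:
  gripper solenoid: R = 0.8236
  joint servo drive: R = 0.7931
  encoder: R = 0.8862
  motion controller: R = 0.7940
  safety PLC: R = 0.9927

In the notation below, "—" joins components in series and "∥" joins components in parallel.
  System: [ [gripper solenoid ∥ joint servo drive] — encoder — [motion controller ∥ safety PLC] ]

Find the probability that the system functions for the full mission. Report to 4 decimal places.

Parallel (gripper solenoid and joint servo drive): 1 − (1 − 0.823600)(1 − 0.793100) = 0.963503
Parallel (motion controller and safety PLC): 1 − (1 − 0.794000)(1 − 0.992700) = 0.998496
Series ([0.963503], encoder, and [0.998496]): 0.963503 × 0.886200 × 0.998496 = 0.8526

0.8526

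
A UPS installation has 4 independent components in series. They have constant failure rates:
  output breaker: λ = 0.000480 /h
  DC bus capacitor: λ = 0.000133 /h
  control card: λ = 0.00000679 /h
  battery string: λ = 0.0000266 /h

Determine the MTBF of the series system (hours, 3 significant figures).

1550

Series of exponential components: λ_sys = Σ λ_i
λ_sys = 0.000480 + 0.000133 + 0.00000679 + 0.0000266 = 6.4639e-04 /h
MTBF = 1 / λ_sys = 1550 h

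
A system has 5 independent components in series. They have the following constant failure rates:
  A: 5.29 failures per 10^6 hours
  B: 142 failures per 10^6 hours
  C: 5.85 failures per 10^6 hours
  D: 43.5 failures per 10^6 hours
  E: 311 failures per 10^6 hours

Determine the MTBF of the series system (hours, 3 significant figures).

1970

Series of exponential components: λ_sys = Σ λ_i
λ_sys = 0.00000529 + 0.000142 + 0.00000585 + 0.0000435 + 0.000311 = 5.0764e-04 /h
MTBF = 1 / λ_sys = 1970 h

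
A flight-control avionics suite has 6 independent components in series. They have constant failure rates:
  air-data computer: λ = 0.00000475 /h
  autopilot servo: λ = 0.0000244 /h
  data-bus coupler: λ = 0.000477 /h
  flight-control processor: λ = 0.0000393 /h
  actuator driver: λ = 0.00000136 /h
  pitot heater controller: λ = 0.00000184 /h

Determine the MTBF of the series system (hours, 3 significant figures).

Series of exponential components: λ_sys = Σ λ_i
λ_sys = 0.00000475 + 0.0000244 + 0.000477 + 0.0000393 + 0.00000136 + 0.00000184 = 5.4865e-04 /h
MTBF = 1 / λ_sys = 1820 h

1820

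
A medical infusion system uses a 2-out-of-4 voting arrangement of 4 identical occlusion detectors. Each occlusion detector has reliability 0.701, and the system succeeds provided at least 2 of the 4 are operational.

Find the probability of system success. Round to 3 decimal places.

R = Σ_{i=2}^{4} C(4,i) p^i (1−p)^{4−i} with p = 0.701
C(4,2)·0.701^2·0.299^2 = 0.26359
C(4,3)·0.701^3·0.299^1 = 0.41199
C(4,4)·0.701^4·0.299^0 = 0.24147
Sum = 0.917

0.917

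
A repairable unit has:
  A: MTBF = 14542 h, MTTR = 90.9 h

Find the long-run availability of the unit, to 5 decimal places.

0.99379

A(A) = MTBF/(MTBF+MTTR) = 14542/(14542+90.9) = 0.99379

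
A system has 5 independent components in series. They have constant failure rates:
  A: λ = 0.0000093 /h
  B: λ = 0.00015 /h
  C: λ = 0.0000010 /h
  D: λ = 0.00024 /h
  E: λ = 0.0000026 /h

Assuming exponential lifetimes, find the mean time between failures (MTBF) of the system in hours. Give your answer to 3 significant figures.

Series of exponential components: λ_sys = Σ λ_i
λ_sys = 0.0000093 + 0.00015 + 0.0000010 + 0.00024 + 0.0000026 = 4.0290e-04 /h
MTBF = 1 / λ_sys = 2480 h

2480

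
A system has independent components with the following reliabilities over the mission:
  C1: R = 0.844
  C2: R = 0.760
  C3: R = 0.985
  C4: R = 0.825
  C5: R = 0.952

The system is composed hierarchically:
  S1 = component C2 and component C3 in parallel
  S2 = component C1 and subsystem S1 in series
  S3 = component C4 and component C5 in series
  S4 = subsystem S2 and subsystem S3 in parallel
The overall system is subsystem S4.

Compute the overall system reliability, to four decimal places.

Parallel (C2 and C3): 1 − (1 − 0.760000)(1 − 0.985000) = 0.996400
Series (C1 and [0.996400]): 0.844000 × 0.996400 = 0.840962
Series (C4 and C5): 0.825000 × 0.952000 = 0.785400
Parallel ([0.840962] and [0.785400]): 1 − (1 − 0.840962)(1 − 0.785400) = 0.9659

0.9659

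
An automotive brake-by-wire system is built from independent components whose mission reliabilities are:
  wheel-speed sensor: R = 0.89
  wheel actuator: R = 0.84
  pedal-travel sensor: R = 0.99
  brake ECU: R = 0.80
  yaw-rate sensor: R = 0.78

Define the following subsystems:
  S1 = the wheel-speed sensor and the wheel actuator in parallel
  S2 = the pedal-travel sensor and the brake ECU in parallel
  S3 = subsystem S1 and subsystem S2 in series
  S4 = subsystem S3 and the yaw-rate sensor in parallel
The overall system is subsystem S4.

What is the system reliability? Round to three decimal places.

Parallel (wheel-speed sensor and wheel actuator): 1 − (1 − 0.89000)(1 − 0.84000) = 0.98240
Parallel (pedal-travel sensor and brake ECU): 1 − (1 − 0.99000)(1 − 0.80000) = 0.99800
Series ([0.98240] and [0.99800]): 0.98240 × 0.99800 = 0.98044
Parallel ([0.98044] and yaw-rate sensor): 1 − (1 − 0.98044)(1 − 0.78000) = 0.996

0.996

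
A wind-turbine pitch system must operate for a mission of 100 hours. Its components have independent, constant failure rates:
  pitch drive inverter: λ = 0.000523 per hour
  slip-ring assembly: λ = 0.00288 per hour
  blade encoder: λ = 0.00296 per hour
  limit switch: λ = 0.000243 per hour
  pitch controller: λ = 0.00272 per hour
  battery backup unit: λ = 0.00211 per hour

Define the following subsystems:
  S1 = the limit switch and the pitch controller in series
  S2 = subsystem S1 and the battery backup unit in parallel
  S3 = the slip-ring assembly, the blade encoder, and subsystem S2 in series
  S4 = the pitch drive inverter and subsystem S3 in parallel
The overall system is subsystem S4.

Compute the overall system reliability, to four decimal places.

0.9761

R(pitch drive inverter) = exp(−0.000523 × 100) = 0.949044
R(slip-ring assembly) = exp(−0.00288 × 100) = 0.749762
R(blade encoder) = exp(−0.00296 × 100) = 0.743787
R(limit switch) = exp(−0.000243 × 100) = 0.975993
R(pitch controller) = exp(−0.00272 × 100) = 0.761854
R(battery backup unit) = exp(−0.00211 × 100) = 0.809774
Series (limit switch and pitch controller): 0.975993 × 0.761854 = 0.743564
Parallel ([0.743564] and battery backup unit): 1 − (1 − 0.743564)(1 − 0.809774) = 0.951219
Series (slip-ring assembly, blade encoder, and [0.951219]): 0.749762 × 0.743787 × 0.951219 = 0.530460
Parallel (pitch drive inverter and [0.530460]): 1 − (1 − 0.949044)(1 − 0.530460) = 0.9761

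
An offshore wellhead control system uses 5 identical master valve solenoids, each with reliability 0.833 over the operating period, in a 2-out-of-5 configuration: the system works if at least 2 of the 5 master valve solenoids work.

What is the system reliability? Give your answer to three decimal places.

0.997

R = Σ_{i=2}^{5} C(5,i) p^i (1−p)^{5−i} with p = 0.833
C(5,2)·0.833^2·0.167^3 = 0.03232
C(5,3)·0.833^3·0.167^2 = 0.16120
C(5,4)·0.833^4·0.167^1 = 0.40204
C(5,5)·0.833^5·0.167^0 = 0.40107
Sum = 0.997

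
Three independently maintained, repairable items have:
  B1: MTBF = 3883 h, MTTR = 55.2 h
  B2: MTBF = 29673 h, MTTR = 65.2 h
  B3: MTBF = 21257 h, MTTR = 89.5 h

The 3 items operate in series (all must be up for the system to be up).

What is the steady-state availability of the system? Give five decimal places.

0.97970

A(B1) = MTBF/(MTBF+MTTR) = 3883/(3883+55.2) = 0.985983
A(B2) = MTBF/(MTBF+MTTR) = 29673/(29673+65.2) = 0.997808
A(B3) = MTBF/(MTBF+MTTR) = 21257/(21257+89.5) = 0.995807
Series availability: 0.985983 × 0.997808 × 0.995807 = 0.97970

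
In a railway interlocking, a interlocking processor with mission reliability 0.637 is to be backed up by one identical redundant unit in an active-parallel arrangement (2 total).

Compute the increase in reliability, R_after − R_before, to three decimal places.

0.231

R_before = 0.637
R_after = 1 − (1 − 0.637)^2 = 0.868
ΔR = 0.868 − 0.637 = 0.231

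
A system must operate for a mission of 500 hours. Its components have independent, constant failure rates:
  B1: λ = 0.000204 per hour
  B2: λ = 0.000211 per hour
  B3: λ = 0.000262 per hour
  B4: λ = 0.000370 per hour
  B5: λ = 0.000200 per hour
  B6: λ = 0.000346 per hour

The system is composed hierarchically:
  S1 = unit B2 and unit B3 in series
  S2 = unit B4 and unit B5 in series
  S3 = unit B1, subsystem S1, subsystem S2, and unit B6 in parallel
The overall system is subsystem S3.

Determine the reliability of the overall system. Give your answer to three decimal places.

0.999

R(B1) = exp(−0.000204 × 500) = 0.90303
R(B2) = exp(−0.000211 × 500) = 0.89987
R(B3) = exp(−0.000262 × 500) = 0.87722
R(B4) = exp(−0.000370 × 500) = 0.83110
R(B5) = exp(−0.000200 × 500) = 0.90484
R(B6) = exp(−0.000346 × 500) = 0.84114
Series (B2 and B3): 0.89987 × 0.87722 = 0.78938
Series (B4 and B5): 0.83110 × 0.90484 = 0.75201
Parallel (B1, [0.78938], [0.75201], and B6): 1 − (1 − 0.90303)(1 − 0.78938)(1 − 0.75201)(1 − 0.84114) = 0.999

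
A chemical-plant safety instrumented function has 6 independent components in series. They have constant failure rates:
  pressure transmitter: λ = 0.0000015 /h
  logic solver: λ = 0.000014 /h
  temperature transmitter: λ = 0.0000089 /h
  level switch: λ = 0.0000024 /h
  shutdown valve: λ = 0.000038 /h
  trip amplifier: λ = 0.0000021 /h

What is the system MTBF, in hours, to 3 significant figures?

Series of exponential components: λ_sys = Σ λ_i
λ_sys = 0.0000015 + 0.000014 + 0.0000089 + 0.0000024 + 0.000038 + 0.0000021 = 6.6900e-05 /h
MTBF = 1 / λ_sys = 14900 h

14900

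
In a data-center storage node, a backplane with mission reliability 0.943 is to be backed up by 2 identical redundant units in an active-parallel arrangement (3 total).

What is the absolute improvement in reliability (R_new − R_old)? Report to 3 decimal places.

R_before = 0.943
R_after = 1 − (1 − 0.943)^3 = 1.000
ΔR = 1.000 − 0.943 = 0.057

0.057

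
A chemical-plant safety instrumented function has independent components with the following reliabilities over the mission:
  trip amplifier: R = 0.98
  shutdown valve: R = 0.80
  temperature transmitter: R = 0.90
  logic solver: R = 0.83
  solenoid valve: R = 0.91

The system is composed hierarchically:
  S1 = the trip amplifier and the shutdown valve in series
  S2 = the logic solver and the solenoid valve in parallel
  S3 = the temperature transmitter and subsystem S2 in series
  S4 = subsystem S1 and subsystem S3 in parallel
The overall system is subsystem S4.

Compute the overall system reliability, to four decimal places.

Series (trip amplifier and shutdown valve): 0.980000 × 0.800000 = 0.784000
Parallel (logic solver and solenoid valve): 1 − (1 − 0.830000)(1 − 0.910000) = 0.984700
Series (temperature transmitter and [0.984700]): 0.900000 × 0.984700 = 0.886230
Parallel ([0.784000] and [0.886230]): 1 − (1 − 0.784000)(1 − 0.886230) = 0.9754

0.9754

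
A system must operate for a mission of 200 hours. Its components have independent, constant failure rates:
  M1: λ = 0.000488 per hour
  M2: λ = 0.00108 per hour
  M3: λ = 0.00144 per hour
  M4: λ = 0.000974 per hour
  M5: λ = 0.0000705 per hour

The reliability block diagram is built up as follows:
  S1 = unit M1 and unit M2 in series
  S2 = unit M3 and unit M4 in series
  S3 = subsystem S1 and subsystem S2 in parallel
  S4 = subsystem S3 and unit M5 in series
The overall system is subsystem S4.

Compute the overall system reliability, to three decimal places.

0.884

R(M1) = exp(−0.000488 × 200) = 0.90701
R(M2) = exp(−0.00108 × 200) = 0.80574
R(M3) = exp(−0.00144 × 200) = 0.74976
R(M4) = exp(−0.000974 × 200) = 0.82300
R(M5) = exp(−0.0000705 × 200) = 0.98600
Series (M1 and M2): 0.90701 × 0.80574 = 0.73081
Series (M3 and M4): 0.74976 × 0.82300 = 0.61705
Parallel ([0.73081] and [0.61705]): 1 − (1 − 0.73081)(1 − 0.61705) = 0.89691
Series ([0.89691] and M5): 0.89691 × 0.98600 = 0.884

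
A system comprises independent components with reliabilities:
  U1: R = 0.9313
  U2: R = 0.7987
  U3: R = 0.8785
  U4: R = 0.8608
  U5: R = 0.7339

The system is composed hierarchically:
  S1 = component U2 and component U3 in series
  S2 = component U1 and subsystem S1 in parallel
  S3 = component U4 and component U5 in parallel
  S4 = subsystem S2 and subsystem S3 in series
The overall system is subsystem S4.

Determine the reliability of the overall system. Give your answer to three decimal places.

Series (U2 and U3): 0.79870 × 0.87850 = 0.70166
Parallel (U1 and [0.70166]): 1 − (1 − 0.93130)(1 − 0.70166) = 0.97950
Parallel (U4 and U5): 1 − (1 − 0.86080)(1 − 0.73390) = 0.96296
Series ([0.97950] and [0.96296]): 0.97950 × 0.96296 = 0.943

0.943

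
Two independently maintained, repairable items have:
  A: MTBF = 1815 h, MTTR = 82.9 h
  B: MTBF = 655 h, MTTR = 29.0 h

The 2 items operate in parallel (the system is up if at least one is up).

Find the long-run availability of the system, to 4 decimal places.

A(A) = MTBF/(MTBF+MTTR) = 1815/(1815+82.9) = 0.956320
A(B) = MTBF/(MTBF+MTTR) = 655/(655+29.0) = 0.957602
Parallel availability: 1 − (1 − 0.956320)(1 − 0.957602) = 0.9981

0.9981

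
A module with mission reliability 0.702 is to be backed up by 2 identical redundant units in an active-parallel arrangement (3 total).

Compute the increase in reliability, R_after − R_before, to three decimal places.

R_before = 0.702
R_after = 1 − (1 − 0.702)^3 = 0.974
ΔR = 0.974 − 0.702 = 0.272

0.272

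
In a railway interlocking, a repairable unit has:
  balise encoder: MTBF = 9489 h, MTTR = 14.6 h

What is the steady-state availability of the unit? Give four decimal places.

A(balise encoder) = MTBF/(MTBF+MTTR) = 9489/(9489+14.6) = 0.9985

0.9985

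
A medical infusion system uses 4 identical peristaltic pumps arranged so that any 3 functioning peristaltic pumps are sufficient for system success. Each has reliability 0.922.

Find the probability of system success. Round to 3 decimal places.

0.967

R = Σ_{i=3}^{4} C(4,i) p^i (1−p)^{4−i} with p = 0.922
C(4,3)·0.922^3·0.078^1 = 0.24454
C(4,4)·0.922^4·0.078^0 = 0.72264
Sum = 0.967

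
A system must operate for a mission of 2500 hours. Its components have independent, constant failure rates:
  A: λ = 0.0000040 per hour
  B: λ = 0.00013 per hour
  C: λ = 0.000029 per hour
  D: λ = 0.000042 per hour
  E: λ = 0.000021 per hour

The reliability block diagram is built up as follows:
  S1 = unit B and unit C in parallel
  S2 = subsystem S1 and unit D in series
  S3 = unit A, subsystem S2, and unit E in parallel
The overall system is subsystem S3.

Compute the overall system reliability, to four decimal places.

0.9999

R(A) = exp(−0.0000040 × 2500) = 0.990050
R(B) = exp(−0.00013 × 2500) = 0.722527
R(C) = exp(−0.000029 × 2500) = 0.930066
R(D) = exp(−0.000042 × 2500) = 0.900325
R(E) = exp(−0.000021 × 2500) = 0.948854
Parallel (B and C): 1 − (1 − 0.722527)(1 − 0.930066) = 0.980595
Series ([0.980595] and D): 0.980595 × 0.900325 = 0.882854
Parallel (A, [0.882854], and E): 1 − (1 − 0.990050)(1 − 0.882854)(1 − 0.948854) = 0.9999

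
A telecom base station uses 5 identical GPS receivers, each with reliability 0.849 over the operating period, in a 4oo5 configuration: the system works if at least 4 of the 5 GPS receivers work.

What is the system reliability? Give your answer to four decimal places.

0.8334

R = Σ_{i=4}^{5} C(5,i) p^i (1−p)^{5−i} with p = 0.849
C(5,4)·0.849^4·0.151^1 = 0.392263
C(5,5)·0.849^5·0.151^0 = 0.441101
Sum = 0.8334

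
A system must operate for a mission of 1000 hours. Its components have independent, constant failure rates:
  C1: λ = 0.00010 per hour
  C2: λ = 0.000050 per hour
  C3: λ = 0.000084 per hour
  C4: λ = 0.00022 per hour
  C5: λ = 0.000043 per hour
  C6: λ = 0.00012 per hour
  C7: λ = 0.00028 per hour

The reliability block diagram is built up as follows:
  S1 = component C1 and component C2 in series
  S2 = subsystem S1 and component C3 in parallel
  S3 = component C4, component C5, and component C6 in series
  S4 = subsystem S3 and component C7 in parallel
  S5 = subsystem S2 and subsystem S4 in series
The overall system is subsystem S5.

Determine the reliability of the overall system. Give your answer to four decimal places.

0.9119

R(C1) = exp(−0.00010 × 1000) = 0.904837
R(C2) = exp(−0.000050 × 1000) = 0.951229
R(C3) = exp(−0.000084 × 1000) = 0.919431
R(C4) = exp(−0.00022 × 1000) = 0.802519
R(C5) = exp(−0.000043 × 1000) = 0.957911
R(C6) = exp(−0.00012 × 1000) = 0.886920
R(C7) = exp(−0.00028 × 1000) = 0.755784
Series (C1 and C2): 0.904837 × 0.951229 = 0.860707
Parallel ([0.860707] and C3): 1 − (1 − 0.860707)(1 − 0.919431) = 0.988777
Series (C4, C5, and C6): 0.802519 × 0.957911 × 0.886920 = 0.681812
Parallel ([0.681812] and C7): 1 − (1 − 0.681812)(1 − 0.755784) = 0.922293
Series ([0.988777] and [0.922293]): 0.988777 × 0.922293 = 0.9119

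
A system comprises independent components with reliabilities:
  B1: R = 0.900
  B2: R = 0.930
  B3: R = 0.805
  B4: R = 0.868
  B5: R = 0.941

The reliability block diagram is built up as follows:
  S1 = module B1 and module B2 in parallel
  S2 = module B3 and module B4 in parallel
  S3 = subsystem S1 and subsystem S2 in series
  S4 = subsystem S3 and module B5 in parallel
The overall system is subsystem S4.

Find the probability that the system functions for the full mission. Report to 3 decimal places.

0.998

Parallel (B1 and B2): 1 − (1 − 0.90000)(1 − 0.93000) = 0.99300
Parallel (B3 and B4): 1 − (1 − 0.80500)(1 − 0.86800) = 0.97426
Series ([0.99300] and [0.97426]): 0.99300 × 0.97426 = 0.96744
Parallel ([0.96744] and B5): 1 − (1 − 0.96744)(1 − 0.94100) = 0.998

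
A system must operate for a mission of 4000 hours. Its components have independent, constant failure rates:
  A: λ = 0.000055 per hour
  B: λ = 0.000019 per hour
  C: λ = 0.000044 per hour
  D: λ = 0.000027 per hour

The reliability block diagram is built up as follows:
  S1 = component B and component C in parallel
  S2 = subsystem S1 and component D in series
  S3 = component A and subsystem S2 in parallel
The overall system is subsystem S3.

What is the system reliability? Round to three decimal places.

R(A) = exp(−0.000055 × 4000) = 0.80252
R(B) = exp(−0.000019 × 4000) = 0.92682
R(C) = exp(−0.000044 × 4000) = 0.83862
R(D) = exp(−0.000027 × 4000) = 0.89763
Parallel (B and C): 1 − (1 − 0.92682)(1 − 0.83862) = 0.98819
Series ([0.98819] and D): 0.98819 × 0.89763 = 0.88703
Parallel (A and [0.88703]): 1 − (1 − 0.80252)(1 − 0.88703) = 0.978

0.978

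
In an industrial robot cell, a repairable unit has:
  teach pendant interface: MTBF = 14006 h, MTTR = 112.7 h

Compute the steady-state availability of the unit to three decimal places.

A(teach pendant interface) = MTBF/(MTBF+MTTR) = 14006/(14006+112.7) = 0.992

0.992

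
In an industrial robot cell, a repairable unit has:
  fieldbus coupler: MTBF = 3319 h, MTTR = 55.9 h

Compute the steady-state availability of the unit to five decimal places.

A(fieldbus coupler) = MTBF/(MTBF+MTTR) = 3319/(3319+55.9) = 0.98344

0.98344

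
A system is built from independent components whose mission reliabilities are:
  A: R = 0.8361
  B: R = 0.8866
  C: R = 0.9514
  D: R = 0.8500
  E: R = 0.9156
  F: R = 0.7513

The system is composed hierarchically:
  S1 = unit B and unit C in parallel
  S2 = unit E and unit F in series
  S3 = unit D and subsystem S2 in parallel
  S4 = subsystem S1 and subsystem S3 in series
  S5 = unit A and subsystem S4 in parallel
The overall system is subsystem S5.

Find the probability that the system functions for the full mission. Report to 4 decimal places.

Parallel (B and C): 1 − (1 − 0.886600)(1 − 0.951400) = 0.994489
Series (E and F): 0.915600 × 0.751300 = 0.687890
Parallel (D and [0.687890]): 1 − (1 − 0.850000)(1 − 0.687890) = 0.953184
Series ([0.994489] and [0.953184]): 0.994489 × 0.953184 = 0.947931
Parallel (A and [0.947931]): 1 − (1 − 0.836100)(1 − 0.947931) = 0.9915

0.9915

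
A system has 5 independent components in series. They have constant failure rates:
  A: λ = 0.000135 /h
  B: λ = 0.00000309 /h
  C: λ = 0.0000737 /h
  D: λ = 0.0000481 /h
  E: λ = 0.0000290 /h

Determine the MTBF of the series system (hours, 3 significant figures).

Series of exponential components: λ_sys = Σ λ_i
λ_sys = 0.000135 + 0.00000309 + 0.0000737 + 0.0000481 + 0.0000290 = 2.8889e-04 /h
MTBF = 1 / λ_sys = 3460 h

3460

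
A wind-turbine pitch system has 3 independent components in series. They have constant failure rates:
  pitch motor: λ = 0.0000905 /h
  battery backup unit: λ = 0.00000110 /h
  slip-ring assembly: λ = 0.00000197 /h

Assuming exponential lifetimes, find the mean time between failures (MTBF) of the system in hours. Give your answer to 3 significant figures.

10700

Series of exponential components: λ_sys = Σ λ_i
λ_sys = 0.0000905 + 0.00000110 + 0.00000197 = 9.3570e-05 /h
MTBF = 1 / λ_sys = 10700 h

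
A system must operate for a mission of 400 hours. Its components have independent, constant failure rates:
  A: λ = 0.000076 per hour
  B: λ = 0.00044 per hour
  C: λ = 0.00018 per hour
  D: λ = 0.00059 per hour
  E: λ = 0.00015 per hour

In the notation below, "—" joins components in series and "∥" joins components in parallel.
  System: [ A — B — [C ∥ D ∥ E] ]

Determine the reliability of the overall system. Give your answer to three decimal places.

0.813

R(A) = exp(−0.000076 × 400) = 0.97006
R(B) = exp(−0.00044 × 400) = 0.83862
R(C) = exp(−0.00018 × 400) = 0.93053
R(D) = exp(−0.00059 × 400) = 0.78978
R(E) = exp(−0.00015 × 400) = 0.94176
Parallel (C, D, and E): 1 − (1 − 0.93053)(1 − 0.78978)(1 − 0.94176) = 0.99915
Series (A, B, and [0.99915]): 0.97006 × 0.83862 × 0.99915 = 0.813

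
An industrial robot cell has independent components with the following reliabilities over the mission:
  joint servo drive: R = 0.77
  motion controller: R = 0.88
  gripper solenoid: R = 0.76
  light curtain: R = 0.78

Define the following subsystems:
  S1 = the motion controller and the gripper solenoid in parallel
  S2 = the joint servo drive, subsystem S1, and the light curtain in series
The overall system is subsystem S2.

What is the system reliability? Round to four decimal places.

0.5833

Parallel (motion controller and gripper solenoid): 1 − (1 − 0.880000)(1 − 0.760000) = 0.971200
Series (joint servo drive, [0.971200], and light curtain): 0.770000 × 0.971200 × 0.780000 = 0.5833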